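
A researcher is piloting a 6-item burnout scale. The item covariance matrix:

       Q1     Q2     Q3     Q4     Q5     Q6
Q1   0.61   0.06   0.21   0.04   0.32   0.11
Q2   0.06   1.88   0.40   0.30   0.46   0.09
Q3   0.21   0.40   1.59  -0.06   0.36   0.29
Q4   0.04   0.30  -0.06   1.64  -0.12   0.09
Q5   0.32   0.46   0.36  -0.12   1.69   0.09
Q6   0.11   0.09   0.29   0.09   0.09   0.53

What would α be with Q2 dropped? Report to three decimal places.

α = 0.381

Remaining items: Q1, Q3, Q4, Q5, Q6 (k = 5).
Σσ²ᵢ = 0.61 + 1.59 + 1.64 + 1.69 + 0.53 = 6.06
Var(T) = 6.06 + 2 × 1.33 = 8.72
α (item deleted) = (5/4)·(1 − 6.06/8.72) = 0.381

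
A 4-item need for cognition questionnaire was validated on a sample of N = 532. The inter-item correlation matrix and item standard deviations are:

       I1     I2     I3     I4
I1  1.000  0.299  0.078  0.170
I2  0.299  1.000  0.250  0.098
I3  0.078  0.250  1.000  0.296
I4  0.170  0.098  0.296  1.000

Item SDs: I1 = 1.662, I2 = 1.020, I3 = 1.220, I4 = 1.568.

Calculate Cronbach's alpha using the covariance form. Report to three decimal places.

Σσ²ᵢ = 1.662² + 1.020² + 1.220² + 1.568² = 7.7497
Covariances σ_ij = r_ij · s_i · s_j:
  σ(I1,I2) = 0.299 × 1.662 × 1.020 = 0.5069
  σ(I1,I3) = 0.078 × 1.662 × 1.220 = 0.1582
  σ(I1,I4) = 0.170 × 1.662 × 1.568 = 0.4430
  σ(I2,I3) = 0.250 × 1.020 × 1.220 = 0.3111
  σ(I2,I4) = 0.098 × 1.020 × 1.568 = 0.1567
  σ(I3,I4) = 0.296 × 1.220 × 1.568 = 0.5662
σ²_T = Σσ²ᵢ + 2·Σσ_ij = 7.7497 + 2 × 2.1421 = 12.0339
α = (4/3)·(1 − 7.7497/12.0339) = 0.475

Cronbach's alpha = 0.475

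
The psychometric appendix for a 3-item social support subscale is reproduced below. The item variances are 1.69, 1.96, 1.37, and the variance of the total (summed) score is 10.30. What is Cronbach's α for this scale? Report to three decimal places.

Σσᵢ² = 1.69 + 1.96 + 1.37 = 5.02
α = (k/(k−1))·(1 − Σσᵢ²/total variance) = (3/2)·(1 − 5.02/10.30) = 0.769

Cronbach's α = 0.769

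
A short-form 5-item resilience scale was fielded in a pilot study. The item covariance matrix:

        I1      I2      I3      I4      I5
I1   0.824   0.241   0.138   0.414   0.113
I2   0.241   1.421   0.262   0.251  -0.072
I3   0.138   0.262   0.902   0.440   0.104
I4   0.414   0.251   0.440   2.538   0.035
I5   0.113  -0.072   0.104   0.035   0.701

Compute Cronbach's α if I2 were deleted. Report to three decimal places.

α = 0.445

Remaining items: I1, I3, I4, I5 (k = 4).
ΣVar(i) = 0.824 + 0.902 + 2.538 + 0.701 = 4.965
total variance = 4.965 + 2 × 1.244 = 7.453
α (item deleted) = (4/3)·(1 − 4.965/7.453) = 0.445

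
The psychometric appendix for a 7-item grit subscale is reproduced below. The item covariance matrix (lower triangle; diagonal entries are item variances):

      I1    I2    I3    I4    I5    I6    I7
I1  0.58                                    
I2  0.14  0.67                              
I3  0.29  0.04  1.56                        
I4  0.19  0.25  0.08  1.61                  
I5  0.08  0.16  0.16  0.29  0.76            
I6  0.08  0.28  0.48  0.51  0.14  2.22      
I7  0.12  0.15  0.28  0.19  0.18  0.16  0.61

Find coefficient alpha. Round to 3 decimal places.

ΣVar(i) = 0.58 + 0.67 + 1.56 + 1.61 + 0.76 + 2.22 + 0.61 = 8.01
Sum of the distinct covariances = 4.25
Var(T) = 8.01 + 2 × 4.25 = 16.51
α = (k/(k−1))·(1 − ΣVar(i)/Var(T)) = (7/6)·(1 − 8.01/16.51) = 0.601

coefficient alpha = 0.601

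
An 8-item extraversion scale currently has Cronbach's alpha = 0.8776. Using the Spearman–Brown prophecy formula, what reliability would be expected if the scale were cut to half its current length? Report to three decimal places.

Length factor m = 1/2
α' = m·α / (1 − (1−m)·α)
   = 1/2 × 0.8776 / (1 − (1 − 1/2) × 0.8776)
   = 0.4388 / 0.5612 = 0.782

predicted reliability = 0.782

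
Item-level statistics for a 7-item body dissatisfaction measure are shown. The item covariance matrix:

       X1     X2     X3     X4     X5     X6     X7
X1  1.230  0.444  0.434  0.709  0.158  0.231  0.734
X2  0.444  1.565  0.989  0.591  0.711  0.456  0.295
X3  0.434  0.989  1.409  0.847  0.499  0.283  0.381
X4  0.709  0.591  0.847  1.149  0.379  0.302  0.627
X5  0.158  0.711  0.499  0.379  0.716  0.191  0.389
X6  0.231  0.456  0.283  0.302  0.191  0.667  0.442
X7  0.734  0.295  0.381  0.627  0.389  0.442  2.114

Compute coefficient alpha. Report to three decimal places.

α = 0.811

sum of item variances = 1.230 + 1.565 + 1.409 + 1.149 + 0.716 + 0.667 + 2.114 = 8.850
Σ_{i<j} σ_ij = 10.092
Var(T) = 8.850 + 2 × 10.092 = 29.034
α = (k/(k−1))·(1 − sum of item variances/Var(T)) = (7/6)·(1 − 8.850/29.034) = 0.811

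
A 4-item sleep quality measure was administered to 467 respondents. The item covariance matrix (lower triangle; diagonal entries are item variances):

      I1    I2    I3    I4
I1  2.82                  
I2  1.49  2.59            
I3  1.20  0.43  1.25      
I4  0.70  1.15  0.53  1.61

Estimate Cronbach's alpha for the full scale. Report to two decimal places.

ΣVar(i) = 2.82 + 2.59 + 1.25 + 1.61 = 8.27
Sum of the distinct covariances = 5.50
σ²_total = 8.27 + 2 × 5.50 = 19.27
α = (k/(k−1))·(1 − ΣVar(i)/σ²_total) = (4/3)·(1 − 8.27/19.27) = 0.76

α = 0.76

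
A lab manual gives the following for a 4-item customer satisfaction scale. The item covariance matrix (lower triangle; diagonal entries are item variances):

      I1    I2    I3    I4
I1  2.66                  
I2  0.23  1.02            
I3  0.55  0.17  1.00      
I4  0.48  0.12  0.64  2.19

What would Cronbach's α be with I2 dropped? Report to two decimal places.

Remaining items: I1, I3, I4 (k = 3).
sum of item variances = 2.66 + 1.00 + 2.19 = 5.85
Var(T) = 5.85 + 2 × 1.67 = 9.19
α (item deleted) = (3/2)·(1 − 5.85/9.19) = 0.55

Cronbach's α = 0.55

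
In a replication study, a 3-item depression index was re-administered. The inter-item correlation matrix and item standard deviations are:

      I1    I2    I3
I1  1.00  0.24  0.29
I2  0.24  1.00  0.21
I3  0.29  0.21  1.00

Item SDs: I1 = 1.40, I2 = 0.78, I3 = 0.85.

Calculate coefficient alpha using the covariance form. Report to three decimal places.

coefficient alpha = 0.468

Σσ²ᵢ = 1.40² + 0.78² + 0.85² = 3.2909
Covariances σ_ij = r_ij · s_i · s_j:
  σ(I1,I2) = 0.24 × 1.40 × 0.78 = 0.2621
  σ(I1,I3) = 0.29 × 1.40 × 0.85 = 0.3451
  σ(I2,I3) = 0.21 × 0.78 × 0.85 = 0.1392
σ²_T = Σσ²ᵢ + 2·Σσ_ij = 3.2909 + 2 × 0.7464 = 4.7837
α = (3/2)·(1 − 3.2909/4.7837) = 0.468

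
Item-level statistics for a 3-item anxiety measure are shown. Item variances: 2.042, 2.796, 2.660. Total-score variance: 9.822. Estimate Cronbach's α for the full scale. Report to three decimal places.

α = 0.355

Σσᵢ² = 2.042 + 2.796 + 2.660 = 7.498
α = (k/(k−1))·(1 − Σσᵢ²/σ²_total) = (3/2)·(1 − 7.498/9.822) = 0.355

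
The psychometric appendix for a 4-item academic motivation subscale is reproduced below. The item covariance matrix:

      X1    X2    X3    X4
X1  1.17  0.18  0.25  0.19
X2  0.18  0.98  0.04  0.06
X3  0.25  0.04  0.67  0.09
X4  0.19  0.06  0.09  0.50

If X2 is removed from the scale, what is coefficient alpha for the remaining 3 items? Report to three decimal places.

coefficient alpha = 0.468

Remaining items: X1, X3, X4 (k = 3).
Σσ²ᵢ = 1.17 + 0.67 + 0.50 = 2.34
total variance = 2.34 + 2 × 0.53 = 3.40
α (item deleted) = (3/2)·(1 − 2.34/3.40) = 0.468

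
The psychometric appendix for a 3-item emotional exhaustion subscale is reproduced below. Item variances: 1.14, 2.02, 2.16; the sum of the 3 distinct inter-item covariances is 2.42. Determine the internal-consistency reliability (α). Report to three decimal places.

α = 0.715

Σσᵢ² = 1.14 + 2.02 + 2.16 = 5.32
Sum of distinct covariances = 2.42
σ²_total = Σσᵢ² + 2·Σcov = 5.32 + 2 × 2.42 = 10.16
α = (3/2)·(1 − 5.32/10.16) = 0.715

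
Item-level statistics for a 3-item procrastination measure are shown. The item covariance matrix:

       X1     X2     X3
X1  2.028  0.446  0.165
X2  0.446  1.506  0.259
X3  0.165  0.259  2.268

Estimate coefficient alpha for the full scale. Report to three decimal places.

sum of item variances = 2.028 + 1.506 + 2.268 = 5.802
Σ_{i<j} σ_ij = 0.870
σ²_T = 5.802 + 2 × 0.870 = 7.542
α = (k/(k−1))·(1 − sum of item variances/σ²_T) = (3/2)·(1 − 5.802/7.542) = 0.346

coefficient alpha = 0.346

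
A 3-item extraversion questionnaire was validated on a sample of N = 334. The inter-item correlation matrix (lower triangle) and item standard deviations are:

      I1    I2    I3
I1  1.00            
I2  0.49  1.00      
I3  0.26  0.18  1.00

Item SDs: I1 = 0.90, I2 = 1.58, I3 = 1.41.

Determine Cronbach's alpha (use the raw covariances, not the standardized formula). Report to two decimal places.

Cronbach's alpha = 0.53

Σσ²ᵢ = 0.90² + 1.58² + 1.41² = 5.2945
Covariances σ_ij = r_ij · s_i · s_j:
  σ(I1,I2) = 0.49 × 0.90 × 1.58 = 0.6968
  σ(I1,I3) = 0.26 × 0.90 × 1.41 = 0.3299
  σ(I2,I3) = 0.18 × 1.58 × 1.41 = 0.4010
σ²_T = Σσ²ᵢ + 2·Σσ_ij = 5.2945 + 2 × 1.4277 = 8.1499
α = (3/2)·(1 − 5.2945/8.1499) = 0.53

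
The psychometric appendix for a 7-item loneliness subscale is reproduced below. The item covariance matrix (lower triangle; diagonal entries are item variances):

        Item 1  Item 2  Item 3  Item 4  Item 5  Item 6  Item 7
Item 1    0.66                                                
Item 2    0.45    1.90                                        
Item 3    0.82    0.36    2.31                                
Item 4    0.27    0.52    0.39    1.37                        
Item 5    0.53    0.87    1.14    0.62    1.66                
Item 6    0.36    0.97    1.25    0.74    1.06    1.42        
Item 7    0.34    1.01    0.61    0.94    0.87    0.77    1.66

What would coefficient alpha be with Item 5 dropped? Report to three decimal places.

coefficient alpha = 0.813

Remaining items: Item 1, Item 2, Item 3, Item 4, Item 6, Item 7 (k = 6).
sum of item variances = 0.66 + 1.90 + 2.31 + 1.37 + 1.42 + 1.66 = 9.32
σ²_T = 9.32 + 2 × 9.80 = 28.92
α (item deleted) = (6/5)·(1 − 9.32/28.92) = 0.813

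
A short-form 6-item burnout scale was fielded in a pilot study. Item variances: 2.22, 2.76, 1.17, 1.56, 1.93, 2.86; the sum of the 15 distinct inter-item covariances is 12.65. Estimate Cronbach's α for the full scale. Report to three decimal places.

Cronbach's α = 0.803

ΣVar(i) = 2.22 + 2.76 + 1.17 + 1.56 + 1.93 + 2.86 = 12.50
Sum of distinct covariances = 12.65
total variance = ΣVar(i) + 2·Σcov = 12.50 + 2 × 12.65 = 37.80
α = (6/5)·(1 − 12.50/37.80) = 0.803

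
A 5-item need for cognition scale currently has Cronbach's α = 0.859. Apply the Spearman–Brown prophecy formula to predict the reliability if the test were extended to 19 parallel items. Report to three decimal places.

Length factor m = 19/5 = 3.8000
α' = m·α / (1 + (m−1)·α)
   = 19/5 × 0.859 / (1 + (19/5 − 1) × 0.859)
   = 3.2642 / 3.4052 = 0.959

predicted reliability = 0.959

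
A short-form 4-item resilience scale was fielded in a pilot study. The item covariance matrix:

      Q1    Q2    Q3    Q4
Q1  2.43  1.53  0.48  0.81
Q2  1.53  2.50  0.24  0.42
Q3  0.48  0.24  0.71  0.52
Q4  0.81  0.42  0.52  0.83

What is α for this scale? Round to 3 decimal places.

Σσᵢ² = 2.43 + 2.50 + 0.71 + 0.83 = 6.47
Sum of off-diagonal covariances = 4.00
σ²_T = 6.47 + 2 × 4.00 = 14.47
α = (k/(k−1))·(1 − Σσᵢ²/σ²_T) = (4/3)·(1 − 6.47/14.47) = 0.737

α = 0.737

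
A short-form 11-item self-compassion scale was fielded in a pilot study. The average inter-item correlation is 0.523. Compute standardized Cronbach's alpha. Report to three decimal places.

α = 0.923

Standardized α = k·r̄ / (1 + (k−1)·r̄) = 11 × 0.523 / (1 + 10 × 0.523)
  = 5.7530 / 6.2300 = 0.923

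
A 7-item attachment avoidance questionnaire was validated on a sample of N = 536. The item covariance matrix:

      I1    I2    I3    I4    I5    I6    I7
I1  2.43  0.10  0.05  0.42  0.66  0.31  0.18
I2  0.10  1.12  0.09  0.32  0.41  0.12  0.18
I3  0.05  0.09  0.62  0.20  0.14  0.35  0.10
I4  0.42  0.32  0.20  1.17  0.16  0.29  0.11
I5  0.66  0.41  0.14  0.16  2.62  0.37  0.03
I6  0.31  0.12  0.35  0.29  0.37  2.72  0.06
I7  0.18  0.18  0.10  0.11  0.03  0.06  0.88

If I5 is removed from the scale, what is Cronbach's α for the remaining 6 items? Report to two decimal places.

Remaining items: I1, I2, I3, I4, I6, I7 (k = 6).
sum of item variances = 2.43 + 1.12 + 0.62 + 1.17 + 2.72 + 0.88 = 8.94
σ²_total = 8.94 + 2 × 2.88 = 14.70
α (item deleted) = (6/5)·(1 − 8.94/14.70) = 0.47

Cronbach's α = 0.47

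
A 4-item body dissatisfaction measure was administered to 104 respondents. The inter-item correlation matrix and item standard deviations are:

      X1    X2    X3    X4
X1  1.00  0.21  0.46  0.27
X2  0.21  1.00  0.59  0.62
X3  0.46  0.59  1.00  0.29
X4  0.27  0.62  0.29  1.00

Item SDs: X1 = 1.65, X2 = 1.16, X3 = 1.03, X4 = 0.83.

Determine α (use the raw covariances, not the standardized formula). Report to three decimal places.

Σσ²ᵢ = 1.65² + 1.16² + 1.03² + 0.83² = 5.8179
Covariances σ_ij = r_ij · s_i · s_j:
  σ(X1,X2) = 0.21 × 1.65 × 1.16 = 0.4019
  σ(X1,X3) = 0.46 × 1.65 × 1.03 = 0.7818
  σ(X1,X4) = 0.27 × 1.65 × 0.83 = 0.3698
  σ(X2,X3) = 0.59 × 1.16 × 1.03 = 0.7049
  σ(X2,X4) = 0.62 × 1.16 × 0.83 = 0.5969
  σ(X3,X4) = 0.29 × 1.03 × 0.83 = 0.2479
σ²_T = Σσ²ᵢ + 2·Σσ_ij = 5.8179 + 2 × 3.1032 = 12.0243
α = (4/3)·(1 − 5.8179/12.0243) = 0.688

α = 0.688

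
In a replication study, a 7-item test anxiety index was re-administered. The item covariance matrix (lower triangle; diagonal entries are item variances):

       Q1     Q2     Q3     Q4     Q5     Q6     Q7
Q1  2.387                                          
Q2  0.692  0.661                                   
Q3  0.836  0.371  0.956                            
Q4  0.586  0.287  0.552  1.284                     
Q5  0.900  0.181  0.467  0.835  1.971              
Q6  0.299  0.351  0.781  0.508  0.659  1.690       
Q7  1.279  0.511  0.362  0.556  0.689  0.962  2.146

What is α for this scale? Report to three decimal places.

ΣVar(i) = 2.387 + 0.661 + 0.956 + 1.284 + 1.971 + 1.690 + 2.146 = 11.095
Sum of the distinct covariances = 12.664
total variance = 11.095 + 2 × 12.664 = 36.423
α = (k/(k−1))·(1 − ΣVar(i)/total variance) = (7/6)·(1 − 11.095/36.423) = 0.811

α = 0.811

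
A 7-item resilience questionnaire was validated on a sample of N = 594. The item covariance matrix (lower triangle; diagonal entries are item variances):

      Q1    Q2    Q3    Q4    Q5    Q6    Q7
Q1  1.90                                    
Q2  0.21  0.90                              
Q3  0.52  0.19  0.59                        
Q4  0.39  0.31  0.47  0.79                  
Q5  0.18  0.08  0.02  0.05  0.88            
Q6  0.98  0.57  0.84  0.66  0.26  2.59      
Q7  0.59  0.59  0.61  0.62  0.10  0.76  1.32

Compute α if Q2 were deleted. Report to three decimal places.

Remaining items: Q1, Q3, Q4, Q5, Q6, Q7 (k = 6).
sum of item variances = 1.90 + 0.59 + 0.79 + 0.88 + 2.59 + 1.32 = 8.07
σ²_T = 8.07 + 2 × 7.05 = 22.17
α (item deleted) = (6/5)·(1 − 8.07/22.17) = 0.763

α = 0.763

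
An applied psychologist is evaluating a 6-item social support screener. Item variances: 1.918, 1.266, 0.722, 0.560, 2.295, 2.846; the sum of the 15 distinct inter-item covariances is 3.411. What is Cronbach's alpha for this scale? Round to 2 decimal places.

Cronbach's alpha = 0.50

ΣVar(i) = 1.918 + 1.266 + 0.722 + 0.560 + 2.295 + 2.846 = 9.607
Sum of distinct covariances = 3.411
σ²_total = ΣVar(i) + 2·Σcov = 9.607 + 2 × 3.411 = 16.429
α = (6/5)·(1 − 9.607/16.429) = 0.50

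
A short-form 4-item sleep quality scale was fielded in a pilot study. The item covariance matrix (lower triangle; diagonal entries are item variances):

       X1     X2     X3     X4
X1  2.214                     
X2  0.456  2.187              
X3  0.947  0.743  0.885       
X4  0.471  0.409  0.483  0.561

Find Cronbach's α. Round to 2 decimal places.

Σσ²ᵢ = 2.214 + 2.187 + 0.885 + 0.561 = 5.847
Σ_{i<j} σ_ij = 3.509
σ²_T = 5.847 + 2 × 3.509 = 12.865
α = (k/(k−1))·(1 − Σσ²ᵢ/σ²_T) = (4/3)·(1 − 5.847/12.865) = 0.73

Cronbach's α = 0.73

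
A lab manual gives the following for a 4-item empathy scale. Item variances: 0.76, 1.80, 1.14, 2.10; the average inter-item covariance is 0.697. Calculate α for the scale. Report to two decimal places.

Σσ²ᵢ = 0.76 + 1.80 + 1.14 + 2.10 = 5.80
Sum of the 6 distinct covariances = 6 × 0.697 = 4.182
σ²_total = Σσ²ᵢ + 2·Σcov = 5.80 + 2 × 4.182 = 14.164
α = (4/3)·(1 − 5.80/14.164) = 0.79

α = 0.79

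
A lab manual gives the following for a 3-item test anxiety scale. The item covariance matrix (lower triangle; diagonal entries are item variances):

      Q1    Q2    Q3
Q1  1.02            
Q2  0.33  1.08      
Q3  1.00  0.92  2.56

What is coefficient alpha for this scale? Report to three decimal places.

coefficient alpha = 0.737

Σσ²ᵢ = 1.02 + 1.08 + 2.56 = 4.66
Σ_{i<j} σ_ij = 2.25
σ²_T = 4.66 + 2 × 2.25 = 9.16
α = (k/(k−1))·(1 − Σσ²ᵢ/σ²_T) = (3/2)·(1 − 4.66/9.16) = 0.737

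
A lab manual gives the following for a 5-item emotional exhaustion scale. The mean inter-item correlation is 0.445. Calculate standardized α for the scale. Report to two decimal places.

standardized α = 0.80

Standardized α = k·r̄ / (1 + (k−1)·r̄) = 5 × 0.445 / (1 + 4 × 0.445)
  = 2.2250 / 2.7800 = 0.80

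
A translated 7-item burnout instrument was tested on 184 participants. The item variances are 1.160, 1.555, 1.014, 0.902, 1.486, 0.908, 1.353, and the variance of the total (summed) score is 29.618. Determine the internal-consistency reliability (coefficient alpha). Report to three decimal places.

coefficient alpha = 0.837

Σσ²ᵢ = 1.160 + 1.555 + 1.014 + 0.902 + 1.486 + 0.908 + 1.353 = 8.378
α = (k/(k−1))·(1 − Σσ²ᵢ/σ²_total) = (7/6)·(1 − 8.378/29.618) = 0.837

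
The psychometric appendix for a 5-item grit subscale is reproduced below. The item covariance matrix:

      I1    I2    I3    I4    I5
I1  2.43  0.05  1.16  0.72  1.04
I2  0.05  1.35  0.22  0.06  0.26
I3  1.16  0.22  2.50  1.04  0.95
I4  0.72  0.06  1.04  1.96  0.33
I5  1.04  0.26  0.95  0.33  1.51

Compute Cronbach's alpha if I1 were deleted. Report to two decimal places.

α = 0.58

Remaining items: I2, I3, I4, I5 (k = 4).
Σσ²ᵢ = 1.35 + 2.50 + 1.96 + 1.51 = 7.32
σ²_T = 7.32 + 2 × 2.86 = 13.04
α (item deleted) = (4/3)·(1 − 7.32/13.04) = 0.58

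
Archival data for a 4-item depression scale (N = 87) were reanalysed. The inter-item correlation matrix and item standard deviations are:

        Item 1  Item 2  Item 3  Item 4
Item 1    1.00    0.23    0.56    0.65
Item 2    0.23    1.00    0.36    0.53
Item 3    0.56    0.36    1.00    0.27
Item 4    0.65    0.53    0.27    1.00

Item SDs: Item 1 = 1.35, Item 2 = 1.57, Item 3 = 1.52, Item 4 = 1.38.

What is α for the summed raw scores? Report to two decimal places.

α = 0.75

Σσ²ᵢ = 1.35² + 1.57² + 1.52² + 1.38² = 8.5022
Covariances σ_ij = r_ij · s_i · s_j:
  σ(Item 1,Item 2) = 0.23 × 1.35 × 1.57 = 0.4875
  σ(Item 1,Item 3) = 0.56 × 1.35 × 1.52 = 1.1491
  σ(Item 1,Item 4) = 0.65 × 1.35 × 1.38 = 1.2109
  σ(Item 2,Item 3) = 0.36 × 1.57 × 1.52 = 0.8591
  σ(Item 2,Item 4) = 0.53 × 1.57 × 1.38 = 1.1483
  σ(Item 3,Item 4) = 0.27 × 1.52 × 1.38 = 0.5664
σ²_T = Σσ²ᵢ + 2·Σσ_ij = 8.5022 + 2 × 5.4213 = 19.3448
α = (4/3)·(1 − 8.5022/19.3448) = 0.75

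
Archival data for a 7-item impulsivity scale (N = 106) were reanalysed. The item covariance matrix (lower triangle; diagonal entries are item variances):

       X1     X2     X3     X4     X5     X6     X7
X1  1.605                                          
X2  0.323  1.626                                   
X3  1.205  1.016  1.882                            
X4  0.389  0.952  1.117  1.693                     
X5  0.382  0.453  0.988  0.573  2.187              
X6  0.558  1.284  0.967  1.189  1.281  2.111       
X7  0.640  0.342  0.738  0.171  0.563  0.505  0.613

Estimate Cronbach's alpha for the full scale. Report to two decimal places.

Cronbach's alpha = 0.85

Σσ²ᵢ = 1.605 + 1.626 + 1.882 + 1.693 + 2.187 + 2.111 + 0.613 = 11.717
Sum of the distinct covariances = 15.636
σ²_total = 11.717 + 2 × 15.636 = 42.989
α = (k/(k−1))·(1 − Σσ²ᵢ/σ²_total) = (7/6)·(1 − 11.717/42.989) = 0.85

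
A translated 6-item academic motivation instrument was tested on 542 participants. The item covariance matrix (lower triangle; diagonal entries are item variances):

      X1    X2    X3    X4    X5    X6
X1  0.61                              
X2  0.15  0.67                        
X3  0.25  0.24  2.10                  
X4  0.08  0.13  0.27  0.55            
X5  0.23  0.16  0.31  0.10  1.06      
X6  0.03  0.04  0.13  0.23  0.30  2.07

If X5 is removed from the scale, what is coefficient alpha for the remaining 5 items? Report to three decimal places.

α = 0.426

Remaining items: X1, X2, X3, X4, X6 (k = 5).
sum of item variances = 0.61 + 0.67 + 2.10 + 0.55 + 2.07 = 6.00
total variance = 6.00 + 2 × 1.55 = 9.10
α (item deleted) = (5/4)·(1 − 6.00/9.10) = 0.426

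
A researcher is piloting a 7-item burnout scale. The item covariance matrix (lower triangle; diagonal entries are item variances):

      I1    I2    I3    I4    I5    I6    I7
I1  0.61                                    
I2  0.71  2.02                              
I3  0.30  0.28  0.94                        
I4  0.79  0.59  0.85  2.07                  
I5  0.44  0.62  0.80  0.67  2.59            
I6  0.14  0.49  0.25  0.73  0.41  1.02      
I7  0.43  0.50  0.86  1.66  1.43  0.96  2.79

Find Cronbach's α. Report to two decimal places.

α = 0.81

Σσ²ᵢ = 0.61 + 2.02 + 0.94 + 2.07 + 2.59 + 1.02 + 2.79 = 12.04
Sum of the distinct covariances = 13.91
Var(T) = 12.04 + 2 × 13.91 = 39.86
α = (k/(k−1))·(1 − Σσ²ᵢ/Var(T)) = (7/6)·(1 − 12.04/39.86) = 0.81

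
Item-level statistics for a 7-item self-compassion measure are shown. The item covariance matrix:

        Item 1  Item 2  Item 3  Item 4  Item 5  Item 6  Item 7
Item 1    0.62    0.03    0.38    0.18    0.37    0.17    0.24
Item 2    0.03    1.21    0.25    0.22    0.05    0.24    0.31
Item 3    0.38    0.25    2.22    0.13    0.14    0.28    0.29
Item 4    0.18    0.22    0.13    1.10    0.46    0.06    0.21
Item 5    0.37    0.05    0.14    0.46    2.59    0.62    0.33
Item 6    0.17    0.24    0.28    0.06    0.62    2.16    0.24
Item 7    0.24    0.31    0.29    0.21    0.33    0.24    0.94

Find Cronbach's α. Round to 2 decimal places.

Σσᵢ² = 0.62 + 1.21 + 2.22 + 1.10 + 2.59 + 2.16 + 0.94 = 10.84
Sum of the distinct covariances = 5.20
total variance = 10.84 + 2 × 5.20 = 21.24
α = (k/(k−1))·(1 − Σσᵢ²/total variance) = (7/6)·(1 − 10.84/21.24) = 0.57

α = 0.57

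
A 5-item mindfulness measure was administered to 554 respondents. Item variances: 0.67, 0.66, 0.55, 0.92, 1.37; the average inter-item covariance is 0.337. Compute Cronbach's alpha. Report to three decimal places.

Cronbach's alpha = 0.772

Σσᵢ² = 0.67 + 0.66 + 0.55 + 0.92 + 1.37 = 4.17
Sum of the 10 distinct covariances = 10 × 0.337 = 3.370
total variance = Σσᵢ² + 2·Σcov = 4.17 + 2 × 3.370 = 10.910
α = (5/4)·(1 − 4.17/10.910) = 0.772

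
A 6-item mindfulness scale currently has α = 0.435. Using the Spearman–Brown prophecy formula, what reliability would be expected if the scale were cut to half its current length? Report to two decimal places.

predicted reliability = 0.28

Length factor m = 1/2
α' = m·α / (1 − (1−m)·α)
   = 1/2 × 0.435 / (1 − (1 − 1/2) × 0.435)
   = 0.2175 / 0.7825 = 0.28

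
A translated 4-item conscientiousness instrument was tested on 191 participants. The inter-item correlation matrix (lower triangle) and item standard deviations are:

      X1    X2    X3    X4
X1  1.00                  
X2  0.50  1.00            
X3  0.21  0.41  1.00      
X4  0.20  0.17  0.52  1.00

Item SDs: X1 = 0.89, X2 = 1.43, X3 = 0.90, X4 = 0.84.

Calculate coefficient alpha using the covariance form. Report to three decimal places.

Σσ²ᵢ = 0.89² + 1.43² + 0.90² + 0.84² = 4.3526
Covariances σ_ij = r_ij · s_i · s_j:
  σ(X1,X2) = 0.50 × 0.89 × 1.43 = 0.6363
  σ(X1,X3) = 0.21 × 0.89 × 0.90 = 0.1682
  σ(X1,X4) = 0.20 × 0.89 × 0.84 = 0.1495
  σ(X2,X3) = 0.41 × 1.43 × 0.90 = 0.5277
  σ(X2,X4) = 0.17 × 1.43 × 0.84 = 0.2042
  σ(X3,X4) = 0.52 × 0.90 × 0.84 = 0.3931
σ²_T = Σσ²ᵢ + 2·Σσ_ij = 4.3526 + 2 × 2.0790 = 8.5106
α = (4/3)·(1 − 4.3526/8.5106) = 0.651

coefficient alpha = 0.651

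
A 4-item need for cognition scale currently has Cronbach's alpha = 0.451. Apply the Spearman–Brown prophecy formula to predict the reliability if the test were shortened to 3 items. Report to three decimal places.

Length factor m = 3/4 = 0.7500
α' = m·α / (1 − (1−m)·α)
   = 3/4 × 0.451 / (1 − (1 − 3/4) × 0.451)
   = 0.3382 / 0.8872 = 0.381

predicted reliability = 0.381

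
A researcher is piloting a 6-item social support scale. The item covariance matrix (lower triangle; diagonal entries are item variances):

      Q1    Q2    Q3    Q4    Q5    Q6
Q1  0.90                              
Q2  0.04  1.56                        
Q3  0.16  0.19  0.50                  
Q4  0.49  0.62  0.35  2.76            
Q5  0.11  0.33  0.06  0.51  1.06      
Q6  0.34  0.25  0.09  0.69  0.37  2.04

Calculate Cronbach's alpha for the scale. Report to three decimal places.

α = 0.613

ΣVar(i) = 0.90 + 1.56 + 0.50 + 2.76 + 1.06 + 2.04 = 8.82
Sum of the distinct covariances = 4.60
σ²_total = 8.82 + 2 × 4.60 = 18.02
α = (k/(k−1))·(1 − ΣVar(i)/σ²_total) = (6/5)·(1 − 8.82/18.02) = 0.613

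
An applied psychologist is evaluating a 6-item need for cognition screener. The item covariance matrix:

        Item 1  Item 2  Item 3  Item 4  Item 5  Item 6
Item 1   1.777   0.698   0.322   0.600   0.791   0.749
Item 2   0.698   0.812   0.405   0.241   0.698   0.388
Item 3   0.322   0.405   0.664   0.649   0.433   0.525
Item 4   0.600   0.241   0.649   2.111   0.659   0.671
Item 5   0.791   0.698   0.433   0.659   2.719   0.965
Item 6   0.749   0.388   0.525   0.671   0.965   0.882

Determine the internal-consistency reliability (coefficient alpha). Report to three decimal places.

coefficient alpha = 0.795

Σσᵢ² = 1.777 + 0.812 + 0.664 + 2.111 + 2.719 + 0.882 = 8.965
Σ_{i<j} σ_ij = 8.794
total variance = 8.965 + 2 × 8.794 = 26.553
α = (k/(k−1))·(1 − Σσᵢ²/total variance) = (6/5)·(1 − 8.965/26.553) = 0.795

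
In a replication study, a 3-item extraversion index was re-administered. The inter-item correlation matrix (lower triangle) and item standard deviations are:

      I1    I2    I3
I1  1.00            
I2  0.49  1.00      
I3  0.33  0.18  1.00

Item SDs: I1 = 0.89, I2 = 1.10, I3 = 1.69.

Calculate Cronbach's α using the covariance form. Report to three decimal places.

Σσ²ᵢ = 0.89² + 1.10² + 1.69² = 4.8582
Covariances σ_ij = r_ij · s_i · s_j:
  σ(I1,I2) = 0.49 × 0.89 × 1.10 = 0.4797
  σ(I1,I3) = 0.33 × 0.89 × 1.69 = 0.4964
  σ(I2,I3) = 0.18 × 1.10 × 1.69 = 0.3346
σ²_T = Σσ²ᵢ + 2·Σσ_ij = 4.8582 + 2 × 1.3107 = 7.4796
α = (3/2)·(1 − 4.8582/7.4796) = 0.526

Cronbach's α = 0.526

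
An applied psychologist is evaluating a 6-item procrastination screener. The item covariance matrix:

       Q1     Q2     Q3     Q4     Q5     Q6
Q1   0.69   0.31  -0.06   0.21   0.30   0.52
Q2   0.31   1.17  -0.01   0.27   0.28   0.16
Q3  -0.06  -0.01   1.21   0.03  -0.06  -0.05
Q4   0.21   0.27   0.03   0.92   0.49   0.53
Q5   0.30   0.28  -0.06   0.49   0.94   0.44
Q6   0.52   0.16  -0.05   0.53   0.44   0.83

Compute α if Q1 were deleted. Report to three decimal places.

α = 0.563

Remaining items: Q2, Q3, Q4, Q5, Q6 (k = 5).
Σσ²ᵢ = 1.17 + 1.21 + 0.92 + 0.94 + 0.83 = 5.07
Var(T) = 5.07 + 2 × 2.08 = 9.23
α (item deleted) = (5/4)·(1 − 5.07/9.23) = 0.563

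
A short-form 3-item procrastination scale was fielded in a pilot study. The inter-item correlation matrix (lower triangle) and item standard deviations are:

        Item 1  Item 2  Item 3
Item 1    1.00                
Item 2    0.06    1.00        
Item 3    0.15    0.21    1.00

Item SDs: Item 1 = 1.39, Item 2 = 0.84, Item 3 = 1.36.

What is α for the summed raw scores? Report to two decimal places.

α = 0.31

Σσ²ᵢ = 1.39² + 0.84² + 1.36² = 4.4873
Covariances σ_ij = r_ij · s_i · s_j:
  σ(Item 1,Item 2) = 0.06 × 1.39 × 0.84 = 0.0701
  σ(Item 1,Item 3) = 0.15 × 1.39 × 1.36 = 0.2836
  σ(Item 2,Item 3) = 0.21 × 0.84 × 1.36 = 0.2399
σ²_T = Σσ²ᵢ + 2·Σσ_ij = 4.4873 + 2 × 0.5936 = 5.6745
α = (3/2)·(1 − 4.4873/5.6745) = 0.31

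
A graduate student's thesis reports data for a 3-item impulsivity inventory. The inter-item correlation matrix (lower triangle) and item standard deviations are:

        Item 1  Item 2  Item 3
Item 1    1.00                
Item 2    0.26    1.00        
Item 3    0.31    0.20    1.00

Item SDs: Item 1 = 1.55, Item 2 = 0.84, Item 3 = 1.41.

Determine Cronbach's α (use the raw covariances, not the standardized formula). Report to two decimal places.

Cronbach's α = 0.49

Σσ²ᵢ = 1.55² + 0.84² + 1.41² = 5.0962
Covariances σ_ij = r_ij · s_i · s_j:
  σ(Item 1,Item 2) = 0.26 × 1.55 × 0.84 = 0.3385
  σ(Item 1,Item 3) = 0.31 × 1.55 × 1.41 = 0.6775
  σ(Item 2,Item 3) = 0.20 × 0.84 × 1.41 = 0.2369
σ²_T = Σσ²ᵢ + 2·Σσ_ij = 5.0962 + 2 × 1.2529 = 7.6020
α = (3/2)·(1 − 5.0962/7.6020) = 0.49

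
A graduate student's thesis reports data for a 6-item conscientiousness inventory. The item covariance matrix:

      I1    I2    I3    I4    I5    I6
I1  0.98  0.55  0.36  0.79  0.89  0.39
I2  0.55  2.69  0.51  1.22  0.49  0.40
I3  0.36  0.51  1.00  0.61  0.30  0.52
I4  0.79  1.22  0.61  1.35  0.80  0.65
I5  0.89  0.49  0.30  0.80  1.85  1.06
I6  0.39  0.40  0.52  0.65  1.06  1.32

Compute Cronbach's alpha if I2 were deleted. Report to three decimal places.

α = 0.828

Remaining items: I1, I3, I4, I5, I6 (k = 5).
sum of item variances = 0.98 + 1.00 + 1.35 + 1.85 + 1.32 = 6.50
total variance = 6.50 + 2 × 6.37 = 19.24
α (item deleted) = (5/4)·(1 − 6.50/19.24) = 0.828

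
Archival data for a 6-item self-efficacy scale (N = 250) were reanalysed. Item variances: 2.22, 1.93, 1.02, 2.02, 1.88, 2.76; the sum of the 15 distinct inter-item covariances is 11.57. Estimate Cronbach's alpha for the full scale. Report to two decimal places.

ΣVar(i) = 2.22 + 1.93 + 1.02 + 2.02 + 1.88 + 2.76 = 11.83
Sum of distinct covariances = 11.57
σ²_T = ΣVar(i) + 2·Σcov = 11.83 + 2 × 11.57 = 34.97
α = (6/5)·(1 − 11.83/34.97) = 0.79

Cronbach's alpha = 0.79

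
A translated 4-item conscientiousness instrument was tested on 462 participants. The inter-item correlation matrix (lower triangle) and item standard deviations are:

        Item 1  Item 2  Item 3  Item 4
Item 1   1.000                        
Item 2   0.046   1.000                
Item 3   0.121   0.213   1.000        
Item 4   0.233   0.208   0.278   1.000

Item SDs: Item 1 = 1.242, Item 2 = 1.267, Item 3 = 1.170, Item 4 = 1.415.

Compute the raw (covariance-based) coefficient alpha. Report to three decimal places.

coefficient alpha = 0.475

Σσ²ᵢ = 1.242² + 1.267² + 1.170² + 1.415² = 6.5190
Covariances σ_ij = r_ij · s_i · s_j:
  σ(Item 1,Item 2) = 0.046 × 1.242 × 1.267 = 0.0724
  σ(Item 1,Item 3) = 0.121 × 1.242 × 1.170 = 0.1758
  σ(Item 1,Item 4) = 0.233 × 1.242 × 1.415 = 0.4095
  σ(Item 2,Item 3) = 0.213 × 1.267 × 1.170 = 0.3157
  σ(Item 2,Item 4) = 0.208 × 1.267 × 1.415 = 0.3729
  σ(Item 3,Item 4) = 0.278 × 1.170 × 1.415 = 0.4602
σ²_T = Σσ²ᵢ + 2·Σσ_ij = 6.5190 + 2 × 1.8065 = 10.1320
α = (4/3)·(1 − 6.5190/10.1320) = 0.475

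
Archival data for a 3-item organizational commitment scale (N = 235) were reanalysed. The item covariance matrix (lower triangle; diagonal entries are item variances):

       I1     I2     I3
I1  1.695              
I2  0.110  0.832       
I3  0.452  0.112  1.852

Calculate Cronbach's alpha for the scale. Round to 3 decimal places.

sum of item variances = 1.695 + 0.832 + 1.852 = 4.379
Sum of off-diagonal covariances = 0.674
σ²_T = 4.379 + 2 × 0.674 = 5.727
α = (k/(k−1))·(1 − sum of item variances/σ²_T) = (3/2)·(1 − 4.379/5.727) = 0.353

α = 0.353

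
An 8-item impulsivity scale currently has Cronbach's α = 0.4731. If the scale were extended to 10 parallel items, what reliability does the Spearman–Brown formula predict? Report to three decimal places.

Length factor m = 10/8 = 1.2500
α' = m·α / (1 + (m−1)·α)
   = 10/8 × 0.4731 / (1 + (10/8 − 1) × 0.4731)
   = 0.5914 / 1.1183 = 0.529

predicted reliability = 0.529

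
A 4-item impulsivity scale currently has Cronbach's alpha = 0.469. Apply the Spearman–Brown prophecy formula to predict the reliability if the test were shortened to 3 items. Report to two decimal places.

predicted reliability = 0.40

Length factor m = 3/4 = 0.7500
α' = m·α / (1 − (1−m)·α)
   = 3/4 × 0.469 / (1 − (1 − 3/4) × 0.469)
   = 0.3518 / 0.8828 = 0.40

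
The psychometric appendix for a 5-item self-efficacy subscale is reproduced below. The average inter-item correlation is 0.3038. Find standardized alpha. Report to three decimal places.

Standardized α = k·r̄ / (1 + (k−1)·r̄) = 5 × 0.3038 / (1 + 4 × 0.3038)
  = 1.5190 / 2.2152 = 0.686

α = 0.686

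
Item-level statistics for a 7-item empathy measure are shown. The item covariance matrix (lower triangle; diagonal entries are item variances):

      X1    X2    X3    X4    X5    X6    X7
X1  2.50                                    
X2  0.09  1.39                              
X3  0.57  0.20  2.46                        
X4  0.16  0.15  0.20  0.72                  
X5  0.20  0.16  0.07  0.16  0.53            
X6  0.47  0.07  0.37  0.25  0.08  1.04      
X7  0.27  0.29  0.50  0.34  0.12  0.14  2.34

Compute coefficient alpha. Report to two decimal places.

sum of item variances = 2.50 + 1.39 + 2.46 + 0.72 + 0.53 + 1.04 + 2.34 = 10.98
Σ_{i<j} σ_ij = 4.86
σ²_total = 10.98 + 2 × 4.86 = 20.70
α = (k/(k−1))·(1 − sum of item variances/σ²_total) = (7/6)·(1 − 10.98/20.70) = 0.55

α = 0.55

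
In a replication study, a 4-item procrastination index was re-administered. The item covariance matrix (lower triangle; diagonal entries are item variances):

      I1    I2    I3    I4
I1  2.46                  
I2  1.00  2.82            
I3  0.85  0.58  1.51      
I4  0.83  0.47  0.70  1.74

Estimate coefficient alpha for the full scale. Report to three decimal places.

coefficient alpha = 0.679

sum of item variances = 2.46 + 2.82 + 1.51 + 1.74 = 8.53
Sum of the distinct covariances = 4.43
σ²_total = 8.53 + 2 × 4.43 = 17.39
α = (k/(k−1))·(1 − sum of item variances/σ²_total) = (4/3)·(1 − 8.53/17.39) = 0.679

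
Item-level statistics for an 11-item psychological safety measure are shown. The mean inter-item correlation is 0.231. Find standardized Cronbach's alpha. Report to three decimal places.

α = 0.768

Standardized α = k·r̄ / (1 + (k−1)·r̄) = 11 × 0.231 / (1 + 10 × 0.231)
  = 2.5410 / 3.3100 = 0.768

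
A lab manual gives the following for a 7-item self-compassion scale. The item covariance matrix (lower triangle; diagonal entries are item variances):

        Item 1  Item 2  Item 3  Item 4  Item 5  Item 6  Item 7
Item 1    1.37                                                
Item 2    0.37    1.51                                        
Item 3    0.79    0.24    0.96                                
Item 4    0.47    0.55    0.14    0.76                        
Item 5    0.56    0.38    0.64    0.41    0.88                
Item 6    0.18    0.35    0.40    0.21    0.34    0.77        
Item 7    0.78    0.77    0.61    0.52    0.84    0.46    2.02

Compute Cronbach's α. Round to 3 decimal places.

Cronbach's α = 0.826

Σσᵢ² = 1.37 + 1.51 + 0.96 + 0.76 + 0.88 + 0.77 + 2.02 = 8.27
Sum of the distinct covariances = 10.01
σ²_T = 8.27 + 2 × 10.01 = 28.29
α = (k/(k−1))·(1 − Σσᵢ²/σ²_T) = (7/6)·(1 − 8.27/28.29) = 0.826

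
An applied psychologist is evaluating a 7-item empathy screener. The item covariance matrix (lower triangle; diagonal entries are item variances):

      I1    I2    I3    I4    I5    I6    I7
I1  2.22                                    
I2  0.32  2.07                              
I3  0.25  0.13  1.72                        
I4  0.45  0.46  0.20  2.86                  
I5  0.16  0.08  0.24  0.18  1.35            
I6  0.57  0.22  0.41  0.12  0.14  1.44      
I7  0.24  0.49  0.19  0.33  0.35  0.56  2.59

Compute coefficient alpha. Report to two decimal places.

sum of item variances = 2.22 + 2.07 + 1.72 + 2.86 + 1.35 + 1.44 + 2.59 = 14.25
Σ_{i<j} σ_ij = 6.09
σ²_total = 14.25 + 2 × 6.09 = 26.43
α = (k/(k−1))·(1 − sum of item variances/σ²_total) = (7/6)·(1 − 14.25/26.43) = 0.54

α = 0.54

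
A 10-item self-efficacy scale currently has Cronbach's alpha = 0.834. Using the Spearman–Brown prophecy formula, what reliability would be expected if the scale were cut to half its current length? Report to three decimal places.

Length factor m = 1/2
α' = m·α / (1 − (1−m)·α)
   = 1/2 × 0.834 / (1 − (1 − 1/2) × 0.834)
   = 0.4170 / 0.5830 = 0.715

predicted reliability = 0.715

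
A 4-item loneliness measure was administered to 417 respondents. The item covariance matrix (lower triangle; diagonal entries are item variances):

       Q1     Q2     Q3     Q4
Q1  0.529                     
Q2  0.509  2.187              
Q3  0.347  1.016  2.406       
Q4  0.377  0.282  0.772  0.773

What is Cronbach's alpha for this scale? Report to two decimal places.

Σσᵢ² = 0.529 + 2.187 + 2.406 + 0.773 = 5.895
Sum of the distinct covariances = 3.303
Var(T) = 5.895 + 2 × 3.303 = 12.501
α = (k/(k−1))·(1 − Σσᵢ²/Var(T)) = (4/3)·(1 − 5.895/12.501) = 0.70

α = 0.70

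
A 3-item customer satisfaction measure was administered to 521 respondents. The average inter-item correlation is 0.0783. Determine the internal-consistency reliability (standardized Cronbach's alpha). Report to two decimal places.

Standardized α = k·r̄ / (1 + (k−1)·r̄) = 3 × 0.0783 / (1 + 2 × 0.0783)
  = 0.2349 / 1.1566 = 0.20

α = 0.20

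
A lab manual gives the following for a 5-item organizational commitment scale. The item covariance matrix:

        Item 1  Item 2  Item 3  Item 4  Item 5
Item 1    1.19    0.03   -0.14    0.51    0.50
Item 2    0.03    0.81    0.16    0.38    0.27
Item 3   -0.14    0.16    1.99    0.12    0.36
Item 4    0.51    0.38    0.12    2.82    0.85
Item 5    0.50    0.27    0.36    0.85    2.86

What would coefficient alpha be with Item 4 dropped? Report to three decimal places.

coefficient alpha = 0.342

Remaining items: Item 1, Item 2, Item 3, Item 5 (k = 4).
sum of item variances = 1.19 + 0.81 + 1.99 + 2.86 = 6.85
Var(T) = 6.85 + 2 × 1.18 = 9.21
α (item deleted) = (4/3)·(1 − 6.85/9.21) = 0.342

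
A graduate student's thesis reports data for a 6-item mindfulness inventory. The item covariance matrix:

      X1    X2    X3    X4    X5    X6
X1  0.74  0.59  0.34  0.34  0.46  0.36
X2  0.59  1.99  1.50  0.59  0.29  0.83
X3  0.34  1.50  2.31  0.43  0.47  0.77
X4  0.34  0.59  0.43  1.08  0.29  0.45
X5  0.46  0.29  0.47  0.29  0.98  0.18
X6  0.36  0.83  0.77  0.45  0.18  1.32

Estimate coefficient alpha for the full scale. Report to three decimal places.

α = 0.782

Σσᵢ² = 0.74 + 1.99 + 2.31 + 1.08 + 0.98 + 1.32 = 8.42
Sum of the distinct covariances = 7.89
σ²_T = 8.42 + 2 × 7.89 = 24.20
α = (k/(k−1))·(1 − Σσᵢ²/σ²_T) = (6/5)·(1 − 8.42/24.20) = 0.782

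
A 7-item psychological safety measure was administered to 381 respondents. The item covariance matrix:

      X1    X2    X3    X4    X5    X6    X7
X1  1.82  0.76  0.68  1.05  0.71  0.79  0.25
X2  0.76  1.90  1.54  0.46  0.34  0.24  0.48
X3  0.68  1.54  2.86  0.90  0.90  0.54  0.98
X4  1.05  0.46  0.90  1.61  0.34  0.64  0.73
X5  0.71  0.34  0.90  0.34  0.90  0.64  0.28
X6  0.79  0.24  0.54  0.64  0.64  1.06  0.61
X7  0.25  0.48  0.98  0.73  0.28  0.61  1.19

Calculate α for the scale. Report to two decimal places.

α = 0.83

sum of item variances = 1.82 + 1.90 + 2.86 + 1.61 + 0.90 + 1.06 + 1.19 = 11.34
Sum of the distinct covariances = 13.86
σ²_T = 11.34 + 2 × 13.86 = 39.06
α = (k/(k−1))·(1 − sum of item variances/σ²_T) = (7/6)·(1 − 11.34/39.06) = 0.83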